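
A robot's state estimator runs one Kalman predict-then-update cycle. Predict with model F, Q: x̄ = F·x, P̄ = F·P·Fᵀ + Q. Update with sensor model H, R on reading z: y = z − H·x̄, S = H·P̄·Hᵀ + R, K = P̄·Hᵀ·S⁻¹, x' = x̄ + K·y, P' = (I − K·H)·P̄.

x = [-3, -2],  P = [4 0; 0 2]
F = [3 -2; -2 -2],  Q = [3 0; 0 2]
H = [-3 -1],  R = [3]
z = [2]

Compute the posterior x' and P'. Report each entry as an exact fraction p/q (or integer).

x' = [-1405/356, 1747/178]
P' = [1107/356 -1473/178; -1473/178 2193/89]

x̄ = F·x = [-5, 10]
P̄ = F·P·Fᵀ + Q = [47 -16; -16 26]
y = z − H·x̄ = [-3]
S = H·P̄·Hᵀ + R = [356]
K = P̄·Hᵀ·S⁻¹ = [-125/356; 11/178]
x' = x̄ + K·y = [-1405/356, 1747/178]
P' = (I − K·H)·P̄ = [1107/356 -1473/178; -1473/178 2193/89]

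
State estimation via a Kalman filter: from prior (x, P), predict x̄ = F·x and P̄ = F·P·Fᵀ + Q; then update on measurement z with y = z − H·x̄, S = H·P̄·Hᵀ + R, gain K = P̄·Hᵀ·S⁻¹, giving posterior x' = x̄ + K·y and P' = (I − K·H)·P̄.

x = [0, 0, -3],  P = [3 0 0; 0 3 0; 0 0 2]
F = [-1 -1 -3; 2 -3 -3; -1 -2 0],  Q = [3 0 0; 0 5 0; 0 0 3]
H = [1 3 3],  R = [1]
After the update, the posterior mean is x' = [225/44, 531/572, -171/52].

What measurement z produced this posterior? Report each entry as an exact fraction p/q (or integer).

z = [-2]

x̄ = F·x = [9, 9, 0]
P̄ = F·P·Fᵀ + Q = [27 21 9; 21 62 12; 9 12 18]
S = H·P̄·Hᵀ + R = [1144]
K = P̄·Hᵀ·S⁻¹ = [9/88; 243/1144; 9/104]
x' − x̄ = [-171/44, -4617/572, -171/52] = K·y
y = (KᵀK)⁻¹·Kᵀ·(x' − x̄) = [-38]
z = y + H·x̄ = [-38] + [36] = [-2]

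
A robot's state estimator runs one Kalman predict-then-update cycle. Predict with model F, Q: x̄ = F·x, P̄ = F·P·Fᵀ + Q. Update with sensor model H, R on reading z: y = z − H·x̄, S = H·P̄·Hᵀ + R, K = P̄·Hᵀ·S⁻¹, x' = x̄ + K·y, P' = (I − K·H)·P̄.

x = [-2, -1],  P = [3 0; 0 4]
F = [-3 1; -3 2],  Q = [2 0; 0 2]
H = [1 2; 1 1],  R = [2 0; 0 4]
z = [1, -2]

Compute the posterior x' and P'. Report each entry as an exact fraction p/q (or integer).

x' = [105/247, -29/494]
P' = [618/247 -290/247; -290/247 240/247]

x̄ = F·x = [5, 4]
P̄ = F·P·Fᵀ + Q = [33 35; 35 45]
y = z − H·x̄ = [-12, -11]
S = H·P̄·Hᵀ + R = [355 228; 228 152]
K = P̄·Hᵀ·S⁻¹ = [1/13 82/247; 5/13 -25/494]
x' = x̄ + K·y = [105/247, -29/494]
P' = (I − K·H)·P̄ = [618/247 -290/247; -290/247 240/247]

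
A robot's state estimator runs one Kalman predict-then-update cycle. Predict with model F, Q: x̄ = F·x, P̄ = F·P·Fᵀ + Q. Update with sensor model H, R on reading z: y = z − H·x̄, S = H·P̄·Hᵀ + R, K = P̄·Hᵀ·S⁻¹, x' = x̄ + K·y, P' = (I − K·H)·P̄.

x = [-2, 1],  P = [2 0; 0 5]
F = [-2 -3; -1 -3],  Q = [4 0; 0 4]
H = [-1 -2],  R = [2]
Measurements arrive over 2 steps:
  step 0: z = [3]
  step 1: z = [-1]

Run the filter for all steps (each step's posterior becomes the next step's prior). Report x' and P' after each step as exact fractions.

step 0: x̄ = F·x = [1, -1]
step 0: P̄ = F·P·Fᵀ + Q = [57 49; 49 51]
step 0: y = z − H·x̄ = [2]
step 0: S = H·P̄·Hᵀ + R = [459]
step 0: K = P̄·Hᵀ·S⁻¹ = [-155/459; -151/459]
step 0: x' = x̄ + K·y = [149/459, -761/459]
step 0: P' = (I − K·H)·P̄ = [2138/459 -914/459; -914/459 608/459]
step 1: x̄ = F·x = [1985/459, 2134/459]
step 1: P̄ = F·P·Fᵀ + Q = [4892/459 1522/459; 1522/459 3962/459]
step 1: y = z − H·x̄ = [5794/459]
step 1: S = H·P̄·Hᵀ + R = [27746/459]
step 1: K = P̄·Hᵀ·S⁻¹ = [-3968/13873; -4723/13873]
step 1: x' = x̄ + K·y = [9907/13873, 4880/13873]
step 1: P' = (I − K·H)·P̄ = [79252/13873 -35658/13873; -35658/13873 22552/13873]

step 0: x' = [149/459, -761/459], P' = [2138/459 -914/459; -914/459 608/459]
step 1: x' = [9907/13873, 4880/13873], P' = [79252/13873 -35658/13873; -35658/13873 22552/13873]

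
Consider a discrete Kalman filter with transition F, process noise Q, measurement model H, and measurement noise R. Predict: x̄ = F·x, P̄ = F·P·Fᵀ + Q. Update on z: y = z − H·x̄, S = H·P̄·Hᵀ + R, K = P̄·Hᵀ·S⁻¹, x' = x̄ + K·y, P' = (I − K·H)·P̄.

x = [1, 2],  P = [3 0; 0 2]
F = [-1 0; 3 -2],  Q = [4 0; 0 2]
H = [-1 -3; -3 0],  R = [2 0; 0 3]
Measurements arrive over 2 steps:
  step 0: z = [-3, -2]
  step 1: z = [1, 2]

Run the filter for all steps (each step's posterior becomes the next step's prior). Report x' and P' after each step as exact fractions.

step 0: x' = [701/1284, 84/107], P' = [101/321 -23/214; -23/214 55/214]
step 1: x' = [-374719/568954, -30476/284477], P' = [88009/284477 -29157/284477; -29157/284477 70887/284477]

step 0: x̄ = F·x = [-1, -1]
step 0: P̄ = F·P·Fᵀ + Q = [7 -9; -9 37]
step 0: y = z − H·x̄ = [-7, -5]
step 0: S = H·P̄·Hᵀ + R = [288 -60; -60 66]
step 0: K = P̄·Hᵀ·S⁻¹ = [5/1284 -101/321; -71/214 23/214]
step 0: x' = x̄ + K·y = [701/1284, 84/107]
step 0: P' = (I − K·H)·P̄ = [101/321 -23/214; -23/214 55/214]
step 1: x̄ = F·x = [-701/1284, 29/428]
step 1: P̄ = F·P·Fᵀ + Q = [1385/321 -124/107; -124/107 765/107]
step 1: y = z − H·x̄ = [211/321, 155/428]
step 1: S = H·P̄·Hᵀ + R = [20450/321 269/107; 269/107 4476/107]
step 1: K = P̄·Hᵀ·S⁻¹ = [-269/284477 -88009/284477; -91752/284477 29157/284477]
step 1: x' = x̄ + K·y = [-374719/568954, -30476/284477]
step 1: P' = (I − K·H)·P̄ = [88009/284477 -29157/284477; -29157/284477 70887/284477]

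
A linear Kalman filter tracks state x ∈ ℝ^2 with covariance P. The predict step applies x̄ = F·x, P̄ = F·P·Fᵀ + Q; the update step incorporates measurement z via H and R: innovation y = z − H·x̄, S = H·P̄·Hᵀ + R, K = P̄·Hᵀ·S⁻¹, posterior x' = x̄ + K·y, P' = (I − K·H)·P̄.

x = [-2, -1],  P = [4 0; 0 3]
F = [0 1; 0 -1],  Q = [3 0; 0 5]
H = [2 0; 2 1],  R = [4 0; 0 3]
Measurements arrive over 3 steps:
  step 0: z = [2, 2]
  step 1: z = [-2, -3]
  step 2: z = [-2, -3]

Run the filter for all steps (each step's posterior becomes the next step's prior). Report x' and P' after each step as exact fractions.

step 0: x' = [61/80, 29/80], P' = [57/80 -87/80; -87/80 297/80]
step 1: x' = [-254/253, -995/1771], P' = [741/1012 -1149/1012; -1149/1012 27123/7084]
step 2: x' = [-366485/318586, -65723/318586], P' = [468369/637172 -727857/637172; -727857/637172 2450337/637172]

step 0: x̄ = F·x = [-1, 1]
step 0: P̄ = F·P·Fᵀ + Q = [6 -3; -3 8]
step 0: y = z − H·x̄ = [4, 3]
step 0: S = H·P̄·Hᵀ + R = [28 18; 18 23]
step 0: K = P̄·Hᵀ·S⁻¹ = [57/160 9/80; -87/160 41/80]
step 0: x' = x̄ + K·y = [61/80, 29/80]
step 0: P' = (I − K·H)·P̄ = [57/80 -87/80; -87/80 297/80]
step 1: x̄ = F·x = [29/80, -29/80]
step 1: P̄ = F·P·Fᵀ + Q = [537/80 -297/80; -297/80 697/80]
step 1: y = z − H·x̄ = [-109/40, -269/80]
step 1: S = H·P̄·Hᵀ + R = [617/20 777/40; 777/40 1897/80]
step 1: K = P̄·Hᵀ·S⁻¹ = [741/2024 111/1012; -1149/2024 3679/7084]
step 1: x' = x̄ + K·y = [-254/253, -995/1771]
step 1: P' = (I − K·H)·P̄ = [741/1012 -1149/1012; -1149/1012 27123/7084]
step 2: x̄ = F·x = [-995/1771, 995/1771]
step 2: P̄ = F·P·Fᵀ + Q = [48375/7084 -27123/7084; -27123/7084 62543/7084]
step 2: y = z − H·x̄ = [-1552/1771, -4318/1771]
step 2: S = H·P̄·Hᵀ + R = [55459/1771 69627/3542; 69627/3542 168803/7084]
step 2: K = P̄·Hᵀ·S⁻¹ = [468369/1274344 69627/637172; -727857/1274344 331541/637172]
step 2: x' = x̄ + K·y = [-366485/318586, -65723/318586]
step 2: P' = (I − K·H)·P̄ = [468369/637172 -727857/637172; -727857/637172 2450337/637172]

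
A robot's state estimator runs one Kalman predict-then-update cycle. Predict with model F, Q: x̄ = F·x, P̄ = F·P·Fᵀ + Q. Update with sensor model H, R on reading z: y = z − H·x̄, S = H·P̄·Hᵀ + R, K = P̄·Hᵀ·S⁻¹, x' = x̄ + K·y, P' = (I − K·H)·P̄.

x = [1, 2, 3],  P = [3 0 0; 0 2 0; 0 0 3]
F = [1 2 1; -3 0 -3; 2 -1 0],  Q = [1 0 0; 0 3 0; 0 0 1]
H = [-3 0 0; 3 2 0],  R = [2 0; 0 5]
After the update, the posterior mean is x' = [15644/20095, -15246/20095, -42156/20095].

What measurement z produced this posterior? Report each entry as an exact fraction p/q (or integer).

x̄ = F·x = [8, -12, 0]
P̄ = F·P·Fᵀ + Q = [15 -18 2; -18 57 -18; 2 -18 15]
S = H·P̄·Hᵀ + R = [137 -27; -27 152]
K = P̄·Hᵀ·S⁻¹ = [-6597/20095 18/20095; 9828/20095 9678/20095; -1722/20095 -4272/20095]
x' − x̄ = [-145116/20095, 225894/20095, -42156/20095] = K·y
y = (KᵀK)⁻¹·Kᵀ·(x' − x̄) = [22, 1]
z = y + H·x̄ = [22, 1] + [-24, 0] = [-2, 1]

z = [-2, 1]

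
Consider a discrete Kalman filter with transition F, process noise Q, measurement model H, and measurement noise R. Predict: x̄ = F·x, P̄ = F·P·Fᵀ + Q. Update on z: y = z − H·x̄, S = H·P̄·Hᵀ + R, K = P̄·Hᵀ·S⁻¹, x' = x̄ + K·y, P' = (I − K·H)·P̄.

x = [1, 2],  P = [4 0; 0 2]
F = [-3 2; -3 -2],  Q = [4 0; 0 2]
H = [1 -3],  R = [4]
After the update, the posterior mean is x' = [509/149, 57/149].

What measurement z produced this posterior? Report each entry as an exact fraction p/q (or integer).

z = [2]

x̄ = F·x = [1, -7]
P̄ = F·P·Fᵀ + Q = [48 28; 28 46]
S = H·P̄·Hᵀ + R = [298]
K = P̄·Hᵀ·S⁻¹ = [-18/149; -55/149]
x' − x̄ = [360/149, 1100/149] = K·y
y = (KᵀK)⁻¹·Kᵀ·(x' − x̄) = [-20]
z = y + H·x̄ = [-20] + [22] = [2]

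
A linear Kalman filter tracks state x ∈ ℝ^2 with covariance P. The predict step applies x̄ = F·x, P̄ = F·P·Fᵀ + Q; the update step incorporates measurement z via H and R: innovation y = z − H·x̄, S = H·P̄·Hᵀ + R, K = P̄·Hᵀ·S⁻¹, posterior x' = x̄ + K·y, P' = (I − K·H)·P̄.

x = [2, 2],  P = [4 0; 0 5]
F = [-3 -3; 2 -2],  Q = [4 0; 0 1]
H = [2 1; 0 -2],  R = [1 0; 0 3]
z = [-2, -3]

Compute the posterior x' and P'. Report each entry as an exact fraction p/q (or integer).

x̄ = F·x = [-12, 0]
P̄ = F·P·Fᵀ + Q = [85 6; 6 37]
y = z − H·x̄ = [22, -3]
S = H·P̄·Hᵀ + R = [402 -98; -98 151]
K = P̄·Hᵀ·S⁻¹ = [12700/25549 6212/25549; 147/51098 -12473/25549]
x' = x̄ + K·y = [-45824/25549, 39036/25549]
P' = (I − K·H)·P̄ = [11009/25549 -9318/25549; -9318/25549 37419/51098]

x' = [-45824/25549, 39036/25549]
P' = [11009/25549 -9318/25549; -9318/25549 37419/51098]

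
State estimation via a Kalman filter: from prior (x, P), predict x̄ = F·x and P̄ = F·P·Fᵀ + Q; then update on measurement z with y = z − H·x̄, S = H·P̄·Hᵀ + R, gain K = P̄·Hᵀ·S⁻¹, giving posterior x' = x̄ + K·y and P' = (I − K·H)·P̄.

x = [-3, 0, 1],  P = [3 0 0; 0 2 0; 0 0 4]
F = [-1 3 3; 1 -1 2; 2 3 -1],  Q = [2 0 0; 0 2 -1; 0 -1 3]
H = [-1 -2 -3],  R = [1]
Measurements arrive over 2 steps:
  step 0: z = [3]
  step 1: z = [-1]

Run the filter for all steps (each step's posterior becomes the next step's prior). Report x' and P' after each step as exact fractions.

step 0: x' = [3868/437, 39/437, -1757/437], P' = [17862/437 3529/437 -8277/437; 3529/437 8895/437 -7095/437; -8277/437 -7095/437 7520/437]
step 1: x' = [-10211729/679684, 4042467/679684, 1877653/1359368], P' = [36352309/339842 -26392943/339842 10927893/679684; -26392943/339842 21927997/339842 -11667907/679684; 10927893/679684 -11667907/679684 8475987/1359368]

step 0: x̄ = F·x = [6, -1, -7]
step 0: P̄ = F·P·Fᵀ + Q = [59 15 0; 15 23 -9; 0 -9 37]
step 0: y = z − H·x̄ = [-14]
step 0: S = H·P̄·Hᵀ + R = [437]
step 0: K = P̄·Hᵀ·S⁻¹ = [-89/437; -34/437; -93/437]
step 0: x' = x̄ + K·y = [3868/437, 39/437, -1757/437]
step 0: P' = (I − K·H)·P̄ = [17862/437 3529/437 -8277/437; 3529/437 8895/437 -7095/437; -8277/437 -7095/437 7520/437]
step 1: x̄ = F·x = [-9022/437, 315/437, 9610/437]
step 1: P̄ = F·P·Fᵀ + Q = [67249/437 -14873/437 -68151/437; -14873/437 45925/437 -77405/437; -68151/437 -77405/437 278360/437]
step 1: y = z − H·x̄ = [20001/437]
step 1: S = H·P̄·Hᵀ + R = [1359368/437]
step 1: K = P̄·Hᵀ·S⁻¹ = [83475/679684; 77619/679684; -612119/1359368]
step 1: x' = x̄ + K·y = [-10211729/679684, 4042467/679684, 1877653/1359368]
step 1: P' = (I − K·H)·P̄ = [36352309/339842 -26392943/339842 10927893/679684; -26392943/339842 21927997/339842 -11667907/679684; 10927893/679684 -11667907/679684 8475987/1359368]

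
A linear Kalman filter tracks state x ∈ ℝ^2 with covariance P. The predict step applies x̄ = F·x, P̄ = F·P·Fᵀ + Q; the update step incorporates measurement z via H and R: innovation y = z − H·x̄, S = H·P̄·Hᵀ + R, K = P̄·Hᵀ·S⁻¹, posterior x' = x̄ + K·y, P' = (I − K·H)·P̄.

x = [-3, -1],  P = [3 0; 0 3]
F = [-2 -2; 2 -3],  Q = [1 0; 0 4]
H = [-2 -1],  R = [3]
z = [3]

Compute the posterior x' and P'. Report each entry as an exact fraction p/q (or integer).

x' = [232/85, -139/17]
P' = [557/85 -206/17; -206/17 857/34]

x̄ = F·x = [8, -3]
P̄ = F·P·Fᵀ + Q = [25 6; 6 43]
y = z − H·x̄ = [16]
S = H·P̄·Hᵀ + R = [170]
K = P̄·Hᵀ·S⁻¹ = [-28/85; -11/34]
x' = x̄ + K·y = [232/85, -139/17]
P' = (I − K·H)·P̄ = [557/85 -206/17; -206/17 857/34]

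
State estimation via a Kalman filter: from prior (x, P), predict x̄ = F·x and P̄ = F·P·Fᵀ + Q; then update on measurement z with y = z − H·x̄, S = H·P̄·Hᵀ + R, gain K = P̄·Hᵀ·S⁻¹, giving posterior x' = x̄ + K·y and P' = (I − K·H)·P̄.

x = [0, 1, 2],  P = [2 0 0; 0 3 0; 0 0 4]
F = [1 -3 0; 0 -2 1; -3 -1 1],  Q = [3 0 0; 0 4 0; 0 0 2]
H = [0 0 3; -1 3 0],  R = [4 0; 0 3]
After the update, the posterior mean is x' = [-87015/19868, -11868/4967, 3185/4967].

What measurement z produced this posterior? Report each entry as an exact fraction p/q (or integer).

z = [2, -3]

x̄ = F·x = [-3, 0, 1]
P̄ = F·P·Fᵀ + Q = [32 18 3; 18 20 10; 3 10 27]
S = H·P̄·Hᵀ + R = [247 81; 81 107]
K = P̄·Hᵀ·S⁻¹ = [-819/19868 4705/19868; -48/4967 1986/4967; 1620/4967 27/4967]
x' − x̄ = [-27411/19868, -11868/4967, -1782/4967] = K·y
y = (KᵀK)⁻¹·Kᵀ·(x' − x̄) = [-1, -6]
z = y + H·x̄ = [-1, -6] + [3, 3] = [2, -3]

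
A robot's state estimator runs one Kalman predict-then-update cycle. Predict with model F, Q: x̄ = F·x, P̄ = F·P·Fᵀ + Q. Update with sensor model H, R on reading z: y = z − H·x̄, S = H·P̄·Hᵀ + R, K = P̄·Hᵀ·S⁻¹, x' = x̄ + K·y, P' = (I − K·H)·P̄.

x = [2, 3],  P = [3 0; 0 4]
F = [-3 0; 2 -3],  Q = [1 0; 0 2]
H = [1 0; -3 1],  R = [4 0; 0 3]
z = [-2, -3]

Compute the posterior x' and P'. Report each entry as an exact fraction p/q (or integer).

x̄ = F·x = [-6, -5]
P̄ = F·P·Fᵀ + Q = [28 -18; -18 50]
y = z − H·x̄ = [4, -16]
S = H·P̄·Hᵀ + R = [32 -102; -102 413]
K = P̄·Hᵀ·S⁻¹ = [290/703 -102/703; 1587/1406 373/703]
x' = x̄ + K·y = [-1426/703, -6309/703]
P' = (I − K·H)·P̄ = [1160/703 3174/703; 3174/703 10641/703]

x' = [-1426/703, -6309/703]
P' = [1160/703 3174/703; 3174/703 10641/703]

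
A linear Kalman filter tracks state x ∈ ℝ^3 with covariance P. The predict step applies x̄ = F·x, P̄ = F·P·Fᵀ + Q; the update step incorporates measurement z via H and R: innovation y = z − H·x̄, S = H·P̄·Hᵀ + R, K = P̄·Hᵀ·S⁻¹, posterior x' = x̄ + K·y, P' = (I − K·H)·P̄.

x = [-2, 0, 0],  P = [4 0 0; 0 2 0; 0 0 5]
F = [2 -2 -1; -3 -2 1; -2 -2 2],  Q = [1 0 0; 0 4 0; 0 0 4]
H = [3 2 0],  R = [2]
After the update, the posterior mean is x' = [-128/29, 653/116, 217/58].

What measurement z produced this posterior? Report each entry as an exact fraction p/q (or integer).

z = [-2]

x̄ = F·x = [-4, 6, 4]
P̄ = F·P·Fᵀ + Q = [30 -21 -18; -21 53 42; -18 42 48]
S = H·P̄·Hᵀ + R = [232]
K = P̄·Hᵀ·S⁻¹ = [6/29; 43/232; 15/116]
x' − x̄ = [-12/29, -43/116, -15/58] = K·y
y = (KᵀK)⁻¹·Kᵀ·(x' − x̄) = [-2]
z = y + H·x̄ = [-2] + [0] = [-2]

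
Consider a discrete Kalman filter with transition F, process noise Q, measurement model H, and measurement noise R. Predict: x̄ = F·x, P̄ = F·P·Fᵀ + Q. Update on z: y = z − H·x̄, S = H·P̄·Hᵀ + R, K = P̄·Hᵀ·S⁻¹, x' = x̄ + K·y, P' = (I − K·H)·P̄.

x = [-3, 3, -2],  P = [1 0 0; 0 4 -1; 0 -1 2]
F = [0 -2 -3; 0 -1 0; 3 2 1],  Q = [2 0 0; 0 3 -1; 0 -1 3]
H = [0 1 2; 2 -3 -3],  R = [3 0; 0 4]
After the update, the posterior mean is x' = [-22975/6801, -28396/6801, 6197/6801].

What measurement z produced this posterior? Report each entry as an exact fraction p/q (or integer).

z = [-2, 3]

x̄ = F·x = [0, -3, -5]
P̄ = F·P·Fᵀ + Q = [24 5 -14; 5 7 -8; -14 -8 26]
S = H·P̄·Hᵀ + R = [82 -151; -151 361]
K = P̄·Hᵀ·S⁻¹ = [3022/6801 2677/6801; -1286/6801 -293/6801; 3502/6801 -80/6801]
x' − x̄ = [-22975/6801, -7993/6801, 40202/6801] = K·y
y = (KᵀK)⁻¹·Kᵀ·(x' − x̄) = [11, -21]
z = y + H·x̄ = [11, -21] + [-13, 24] = [-2, 3]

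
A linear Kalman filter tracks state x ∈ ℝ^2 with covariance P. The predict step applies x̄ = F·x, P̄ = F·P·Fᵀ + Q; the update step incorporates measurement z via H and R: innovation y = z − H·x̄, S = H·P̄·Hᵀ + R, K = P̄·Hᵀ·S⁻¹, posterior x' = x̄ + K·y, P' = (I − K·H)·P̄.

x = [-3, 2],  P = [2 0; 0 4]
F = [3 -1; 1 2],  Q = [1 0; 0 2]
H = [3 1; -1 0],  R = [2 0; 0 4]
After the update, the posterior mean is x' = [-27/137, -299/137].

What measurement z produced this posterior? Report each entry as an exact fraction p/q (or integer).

x̄ = F·x = [-11, 1]
P̄ = F·P·Fᵀ + Q = [23 -2; -2 20]
S = H·P̄·Hᵀ + R = [217 -67; -67 27]
K = P̄·Hᵀ·S⁻¹ = [134/685 -251/685; 256/685 686/685]
x' − x̄ = [1480/137, -436/137] = K·y
y = (KᵀK)⁻¹·Kᵀ·(x' − x̄) = [29, -14]
z = y + H·x̄ = [29, -14] + [-32, 11] = [-3, -3]

z = [-3, -3]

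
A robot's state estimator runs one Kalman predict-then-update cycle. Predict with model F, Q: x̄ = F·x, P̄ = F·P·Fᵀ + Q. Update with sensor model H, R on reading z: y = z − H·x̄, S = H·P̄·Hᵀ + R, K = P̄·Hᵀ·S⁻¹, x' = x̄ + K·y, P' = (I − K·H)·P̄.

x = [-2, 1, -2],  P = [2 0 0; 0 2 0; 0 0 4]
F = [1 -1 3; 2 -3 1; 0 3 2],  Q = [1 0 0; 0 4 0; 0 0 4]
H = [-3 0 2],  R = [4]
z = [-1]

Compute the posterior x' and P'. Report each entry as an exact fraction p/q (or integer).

x̄ = F·x = [-9, -9, -1]
P̄ = F·P·Fᵀ + Q = [41 22 18; 22 34 -10; 18 -10 38]
y = z − H·x̄ = [-26]
S = H·P̄·Hᵀ + R = [309]
K = P̄·Hᵀ·S⁻¹ = [-29/103; -86/309; 22/309]
x' = x̄ + K·y = [-173/103, -545/309, -881/309]
P' = (I − K·H)·P̄ = [1700/103 -228/103 2492/103; -228/103 3110/309 -1198/309; 2492/103 -1198/309 11258/309]

x' = [-173/103, -545/309, -881/309]
P' = [1700/103 -228/103 2492/103; -228/103 3110/309 -1198/309; 2492/103 -1198/309 11258/309]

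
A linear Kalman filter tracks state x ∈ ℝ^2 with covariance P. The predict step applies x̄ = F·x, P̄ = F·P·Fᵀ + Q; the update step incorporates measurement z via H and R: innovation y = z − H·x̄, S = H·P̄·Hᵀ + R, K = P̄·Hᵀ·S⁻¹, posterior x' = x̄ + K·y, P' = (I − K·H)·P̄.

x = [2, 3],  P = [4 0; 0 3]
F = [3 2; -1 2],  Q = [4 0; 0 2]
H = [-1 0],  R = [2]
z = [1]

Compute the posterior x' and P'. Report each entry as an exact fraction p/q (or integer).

x̄ = F·x = [12, 4]
P̄ = F·P·Fᵀ + Q = [52 0; 0 18]
y = z − H·x̄ = [13]
S = H·P̄·Hᵀ + R = [54]
K = P̄·Hᵀ·S⁻¹ = [-26/27; 0]
x' = x̄ + K·y = [-14/27, 4]
P' = (I − K·H)·P̄ = [52/27 0; 0 18]

x' = [-14/27, 4]
P' = [52/27 0; 0 18]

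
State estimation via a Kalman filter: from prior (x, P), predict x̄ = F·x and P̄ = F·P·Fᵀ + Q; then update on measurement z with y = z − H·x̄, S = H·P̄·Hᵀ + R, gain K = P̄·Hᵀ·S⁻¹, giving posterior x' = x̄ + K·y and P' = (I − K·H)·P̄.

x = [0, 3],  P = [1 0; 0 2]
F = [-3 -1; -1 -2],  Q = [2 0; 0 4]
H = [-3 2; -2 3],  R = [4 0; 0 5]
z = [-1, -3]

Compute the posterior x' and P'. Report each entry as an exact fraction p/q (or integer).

x' = [-917/757, -1592/757]
P' = [1396/757 1324/757; 1324/757 1516/757]

x̄ = F·x = [-3, -6]
P̄ = F·P·Fᵀ + Q = [13 7; 7 13]
y = z − H·x̄ = [2, 9]
S = H·P̄·Hᵀ + R = [89 65; 65 90]
K = P̄·Hᵀ·S⁻¹ = [-385/757 236/757; -235/757 380/757]
x' = x̄ + K·y = [-917/757, -1592/757]
P' = (I − K·H)·P̄ = [1396/757 1324/757; 1324/757 1516/757]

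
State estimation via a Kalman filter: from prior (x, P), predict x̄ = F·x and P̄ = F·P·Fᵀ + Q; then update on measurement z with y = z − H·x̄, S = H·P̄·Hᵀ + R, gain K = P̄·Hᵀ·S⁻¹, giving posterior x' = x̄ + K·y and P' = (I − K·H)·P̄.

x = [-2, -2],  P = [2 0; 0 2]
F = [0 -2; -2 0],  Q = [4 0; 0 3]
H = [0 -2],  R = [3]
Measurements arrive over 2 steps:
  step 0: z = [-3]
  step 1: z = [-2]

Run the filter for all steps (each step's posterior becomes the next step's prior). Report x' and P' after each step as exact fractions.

step 0: x' = [4, 78/47], P' = [12 0; 0 33/47]
step 1: x' = [-156/47, 20/23], P' = [320/47 0; 0 17/23]

step 0: x̄ = F·x = [4, 4]
step 0: P̄ = F·P·Fᵀ + Q = [12 0; 0 11]
step 0: y = z − H·x̄ = [5]
step 0: S = H·P̄·Hᵀ + R = [47]
step 0: K = P̄·Hᵀ·S⁻¹ = [0; -22/47]
step 0: x' = x̄ + K·y = [4, 78/47]
step 0: P' = (I − K·H)·P̄ = [12 0; 0 33/47]
step 1: x̄ = F·x = [-156/47, -8]
step 1: P̄ = F·P·Fᵀ + Q = [320/47 0; 0 51]
step 1: y = z − H·x̄ = [-18]
step 1: S = H·P̄·Hᵀ + R = [207]
step 1: K = P̄·Hᵀ·S⁻¹ = [0; -34/69]
step 1: x' = x̄ + K·y = [-156/47, 20/23]
step 1: P' = (I − K·H)·P̄ = [320/47 0; 0 17/23]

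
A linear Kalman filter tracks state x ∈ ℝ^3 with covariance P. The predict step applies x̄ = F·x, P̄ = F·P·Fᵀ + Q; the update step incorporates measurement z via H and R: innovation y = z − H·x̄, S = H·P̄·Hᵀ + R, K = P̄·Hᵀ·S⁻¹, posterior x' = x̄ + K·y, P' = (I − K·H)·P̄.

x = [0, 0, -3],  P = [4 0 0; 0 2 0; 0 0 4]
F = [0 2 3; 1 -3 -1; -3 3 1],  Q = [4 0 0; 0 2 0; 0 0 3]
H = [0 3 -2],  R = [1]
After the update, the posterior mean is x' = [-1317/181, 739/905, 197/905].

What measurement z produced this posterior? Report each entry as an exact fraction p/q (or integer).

x̄ = F·x = [-9, 3, -3]
P̄ = F·P·Fᵀ + Q = [48 -24 24; -24 28 -34; 24 -34 61]
S = H·P̄·Hᵀ + R = [905]
K = P̄·Hᵀ·S⁻¹ = [-24/181; 152/905; -224/905]
x' − x̄ = [312/181, -1976/905, 2912/905] = K·y
y = (KᵀK)⁻¹·Kᵀ·(x' − x̄) = [-13]
z = y + H·x̄ = [-13] + [15] = [2]

z = [2]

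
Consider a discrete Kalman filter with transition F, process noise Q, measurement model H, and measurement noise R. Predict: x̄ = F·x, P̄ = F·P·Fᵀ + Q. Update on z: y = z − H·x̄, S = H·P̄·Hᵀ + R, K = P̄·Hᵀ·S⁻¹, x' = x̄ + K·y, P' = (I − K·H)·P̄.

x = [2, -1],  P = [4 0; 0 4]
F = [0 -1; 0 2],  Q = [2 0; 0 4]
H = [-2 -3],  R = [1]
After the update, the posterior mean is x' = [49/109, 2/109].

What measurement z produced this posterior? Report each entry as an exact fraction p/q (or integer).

z = [-1]

x̄ = F·x = [1, -2]
P̄ = F·P·Fᵀ + Q = [6 -8; -8 20]
S = H·P̄·Hᵀ + R = [109]
K = P̄·Hᵀ·S⁻¹ = [12/109; -44/109]
x' − x̄ = [-60/109, 220/109] = K·y
y = (KᵀK)⁻¹·Kᵀ·(x' − x̄) = [-5]
z = y + H·x̄ = [-5] + [4] = [-1]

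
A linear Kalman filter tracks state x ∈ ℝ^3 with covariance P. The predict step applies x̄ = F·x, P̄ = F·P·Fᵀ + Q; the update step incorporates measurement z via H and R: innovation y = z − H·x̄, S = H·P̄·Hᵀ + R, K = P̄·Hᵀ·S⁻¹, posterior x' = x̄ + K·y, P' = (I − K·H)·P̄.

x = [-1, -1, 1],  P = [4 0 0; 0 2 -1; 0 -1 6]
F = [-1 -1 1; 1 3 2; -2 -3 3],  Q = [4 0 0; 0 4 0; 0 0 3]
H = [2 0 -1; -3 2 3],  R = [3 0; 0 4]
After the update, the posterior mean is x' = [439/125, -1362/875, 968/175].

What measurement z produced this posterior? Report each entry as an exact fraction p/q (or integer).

z = [2, 3]

x̄ = F·x = [3, -2, 8]
P̄ = F·P·Fᵀ + Q = [18 1 38; 1 38 7; 38 7 109]
S = H·P̄·Hᵀ + R = [32 -103; -103 687]
K = P̄·Hᵀ·S⁻¹ = [716/1625 254/1625; 6247/11375 2493/11375; 142/2275 773/2275]
x' − x̄ = [64/125, 388/875, -432/175] = K·y
y = (KᵀK)⁻¹·Kᵀ·(x' − x̄) = [4, -8]
z = y + H·x̄ = [4, -8] + [-2, 11] = [2, 3]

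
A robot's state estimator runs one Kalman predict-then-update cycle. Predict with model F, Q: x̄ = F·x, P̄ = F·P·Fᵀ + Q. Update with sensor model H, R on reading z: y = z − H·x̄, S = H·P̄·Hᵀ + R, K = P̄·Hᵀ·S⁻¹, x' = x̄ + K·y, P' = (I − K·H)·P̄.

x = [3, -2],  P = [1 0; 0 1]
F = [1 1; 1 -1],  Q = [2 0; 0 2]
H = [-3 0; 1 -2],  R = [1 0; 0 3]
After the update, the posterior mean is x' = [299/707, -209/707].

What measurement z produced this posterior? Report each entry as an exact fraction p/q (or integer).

z = [-1, 3]

x̄ = F·x = [1, 5]
P̄ = F·P·Fᵀ + Q = [4 0; 0 4]
S = H·P̄·Hᵀ + R = [37 -12; -12 23]
K = P̄·Hᵀ·S⁻¹ = [-228/707 4/707; -96/707 -296/707]
x' − x̄ = [-408/707, -3744/707] = K·y
y = (KᵀK)⁻¹·Kᵀ·(x' − x̄) = [2, 12]
z = y + H·x̄ = [2, 12] + [-3, -9] = [-1, 3]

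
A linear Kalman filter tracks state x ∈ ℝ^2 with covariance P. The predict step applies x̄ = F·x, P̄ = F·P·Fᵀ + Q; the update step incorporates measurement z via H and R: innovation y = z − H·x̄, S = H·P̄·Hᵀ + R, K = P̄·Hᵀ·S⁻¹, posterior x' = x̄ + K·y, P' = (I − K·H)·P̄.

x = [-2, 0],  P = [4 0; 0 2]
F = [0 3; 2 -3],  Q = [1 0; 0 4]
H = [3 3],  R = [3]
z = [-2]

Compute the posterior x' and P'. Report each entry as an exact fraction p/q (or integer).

x' = [5/32, -7/8]
P' = [1213/64 -303/16; -303/16 77/4]

x̄ = F·x = [0, -4]
P̄ = F·P·Fᵀ + Q = [19 -18; -18 38]
y = z − H·x̄ = [10]
S = H·P̄·Hᵀ + R = [192]
K = P̄·Hᵀ·S⁻¹ = [1/64; 5/16]
x' = x̄ + K·y = [5/32, -7/8]
P' = (I − K·H)·P̄ = [1213/64 -303/16; -303/16 77/4]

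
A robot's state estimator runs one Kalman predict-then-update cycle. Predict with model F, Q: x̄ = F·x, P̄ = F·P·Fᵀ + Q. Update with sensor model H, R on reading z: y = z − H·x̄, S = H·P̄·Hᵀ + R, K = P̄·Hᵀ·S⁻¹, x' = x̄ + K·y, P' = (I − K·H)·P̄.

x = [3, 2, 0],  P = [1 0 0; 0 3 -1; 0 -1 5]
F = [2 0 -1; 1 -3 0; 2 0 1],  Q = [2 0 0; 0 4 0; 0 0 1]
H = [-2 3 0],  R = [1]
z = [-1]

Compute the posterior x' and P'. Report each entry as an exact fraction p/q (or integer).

x̄ = F·x = [6, -3, 6]
P̄ = F·P·Fᵀ + Q = [11 -1 -1; -1 32 5; -1 5 10]
y = z − H·x̄ = [20]
S = H·P̄·Hᵀ + R = [345]
K = P̄·Hᵀ·S⁻¹ = [-5/69; 98/345; 17/345]
x' = x̄ + K·y = [314/69, 185/69, 482/69]
P' = (I − K·H)·P̄ = [634/69 421/69 16/69; 421/69 1436/345 59/345; 16/69 59/345 3161/345]

x' = [314/69, 185/69, 482/69]
P' = [634/69 421/69 16/69; 421/69 1436/345 59/345; 16/69 59/345 3161/345]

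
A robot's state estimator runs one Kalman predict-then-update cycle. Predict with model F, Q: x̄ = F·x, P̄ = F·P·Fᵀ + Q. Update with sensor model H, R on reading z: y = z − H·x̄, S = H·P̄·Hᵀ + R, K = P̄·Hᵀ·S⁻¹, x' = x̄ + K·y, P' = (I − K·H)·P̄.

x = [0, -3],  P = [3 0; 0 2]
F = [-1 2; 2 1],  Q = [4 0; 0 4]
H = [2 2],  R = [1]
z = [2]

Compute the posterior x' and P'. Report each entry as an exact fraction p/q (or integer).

x' = [-14/9, 289/117]
P' = [83/9 -82/9; -82/9 1082/117]

x̄ = F·x = [-6, -3]
P̄ = F·P·Fᵀ + Q = [15 -2; -2 18]
y = z − H·x̄ = [20]
S = H·P̄·Hᵀ + R = [117]
K = P̄·Hᵀ·S⁻¹ = [2/9; 32/117]
x' = x̄ + K·y = [-14/9, 289/117]
P' = (I − K·H)·P̄ = [83/9 -82/9; -82/9 1082/117]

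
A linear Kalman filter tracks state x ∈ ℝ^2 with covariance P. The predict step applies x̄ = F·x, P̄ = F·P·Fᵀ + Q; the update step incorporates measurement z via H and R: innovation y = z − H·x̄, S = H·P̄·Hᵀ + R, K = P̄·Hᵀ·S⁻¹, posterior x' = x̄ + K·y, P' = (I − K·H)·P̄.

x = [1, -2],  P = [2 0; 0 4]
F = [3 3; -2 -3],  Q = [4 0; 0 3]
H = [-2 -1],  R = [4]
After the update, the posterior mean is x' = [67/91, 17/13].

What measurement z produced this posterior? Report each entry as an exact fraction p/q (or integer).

z = [-3]

x̄ = F·x = [-3, 4]
P̄ = F·P·Fᵀ + Q = [58 -48; -48 47]
S = H·P̄·Hᵀ + R = [91]
K = P̄·Hᵀ·S⁻¹ = [-68/91; 7/13]
x' − x̄ = [340/91, -35/13] = K·y
y = (KᵀK)⁻¹·Kᵀ·(x' − x̄) = [-5]
z = y + H·x̄ = [-5] + [2] = [-3]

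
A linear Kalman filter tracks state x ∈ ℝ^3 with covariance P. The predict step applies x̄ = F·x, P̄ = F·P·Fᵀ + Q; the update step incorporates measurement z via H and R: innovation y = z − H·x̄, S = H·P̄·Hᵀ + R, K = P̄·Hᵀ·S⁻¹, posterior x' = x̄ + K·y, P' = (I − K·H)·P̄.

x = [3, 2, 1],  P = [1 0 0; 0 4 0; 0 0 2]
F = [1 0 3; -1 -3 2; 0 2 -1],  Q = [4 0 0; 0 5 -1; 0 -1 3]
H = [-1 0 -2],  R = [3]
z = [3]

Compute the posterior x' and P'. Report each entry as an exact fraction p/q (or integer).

x̄ = F·x = [6, -7, 3]
P̄ = F·P·Fᵀ + Q = [23 11 -6; 11 50 -29; -6 -29 21]
y = z − H·x̄ = [15]
S = H·P̄·Hᵀ + R = [86]
K = P̄·Hᵀ·S⁻¹ = [-11/86; 47/86; -18/43]
x' = x̄ + K·y = [351/86, 103/86, -141/43]
P' = (I − K·H)·P̄ = [1857/86 1463/86 -456/43; 1463/86 2091/86 -401/43; -456/43 -401/43 255/43]

x' = [351/86, 103/86, -141/43]
P' = [1857/86 1463/86 -456/43; 1463/86 2091/86 -401/43; -456/43 -401/43 255/43]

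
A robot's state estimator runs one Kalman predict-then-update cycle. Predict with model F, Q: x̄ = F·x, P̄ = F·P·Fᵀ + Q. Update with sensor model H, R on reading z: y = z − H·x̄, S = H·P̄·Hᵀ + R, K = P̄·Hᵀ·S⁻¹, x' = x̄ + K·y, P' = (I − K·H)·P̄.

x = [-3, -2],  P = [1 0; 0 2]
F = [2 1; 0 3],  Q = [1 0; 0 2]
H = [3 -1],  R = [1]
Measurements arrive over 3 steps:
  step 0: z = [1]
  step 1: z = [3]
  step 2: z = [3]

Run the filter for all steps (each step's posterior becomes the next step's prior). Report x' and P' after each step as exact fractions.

step 0: x̄ = F·x = [-8, -6]
step 0: P̄ = F·P·Fᵀ + Q = [7 6; 6 20]
step 0: y = z − H·x̄ = [19]
step 0: S = H·P̄·Hᵀ + R = [48]
step 0: K = P̄·Hᵀ·S⁻¹ = [5/16; -1/24]
step 0: x' = x̄ + K·y = [-33/16, -163/24]
step 0: P' = (I − K·H)·P̄ = [37/16 53/8; 53/8 239/12]
step 1: x̄ = F·x = [-131/12, -163/8]
step 1: P̄ = F·P·Fᵀ + Q = [170/3 199/2; 199/2 725/4]
step 1: y = z − H·x̄ = [123/8]
step 1: S = H·P̄·Hᵀ + R = [381/4]
step 1: K = P̄·Hᵀ·S⁻¹ = [94/127; 469/381]
step 1: x' = x̄ + K·y = [353/762, -184/127]
step 1: P' = (I − K·H)·P̄ = [1709/381 1615/127; 1615/127 14066/381]
step 2: x̄ = F·x = [-199/381, -552/127]
step 2: P̄ = F·P·Fᵀ + Q = [40663/381 23756/127; 23756/127 42452/127]
step 2: y = z − H·x̄ = [28/127]
step 2: S = H·P̄·Hᵀ + R = [22032/127]
step 2: K = P̄·Hᵀ·S⁻¹ = [16907/22032; 1801/1377]
step 2: x' = x̄ + K·y = [-1945/5508, -5588/1377]
step 2: P' = (I − K·H)·P̄ = [100649/22032 17815/1377; 17815/1377 51644/1377]

step 0: x' = [-33/16, -163/24], P' = [37/16 53/8; 53/8 239/12]
step 1: x' = [353/762, -184/127], P' = [1709/381 1615/127; 1615/127 14066/381]
step 2: x' = [-1945/5508, -5588/1377], P' = [100649/22032 17815/1377; 17815/1377 51644/1377]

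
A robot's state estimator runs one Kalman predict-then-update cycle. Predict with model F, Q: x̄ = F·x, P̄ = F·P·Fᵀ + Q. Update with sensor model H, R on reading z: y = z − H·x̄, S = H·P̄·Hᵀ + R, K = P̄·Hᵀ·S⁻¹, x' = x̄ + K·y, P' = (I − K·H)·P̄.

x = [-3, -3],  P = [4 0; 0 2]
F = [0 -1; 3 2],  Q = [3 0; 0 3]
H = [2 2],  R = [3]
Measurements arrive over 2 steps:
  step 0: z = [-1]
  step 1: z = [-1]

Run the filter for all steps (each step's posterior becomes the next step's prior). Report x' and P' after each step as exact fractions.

step 0: x̄ = F·x = [3, -15]
step 0: P̄ = F·P·Fᵀ + Q = [5 -4; -4 47]
step 0: y = z − H·x̄ = [23]
step 0: S = H·P̄·Hᵀ + R = [179]
step 0: K = P̄·Hᵀ·S⁻¹ = [2/179; 86/179]
step 0: x' = x̄ + K·y = [583/179, -707/179]
step 0: P' = (I − K·H)·P̄ = [891/179 -888/179; -888/179 1017/179]
step 1: x̄ = F·x = [707/179, 335/179]
step 1: P̄ = F·P·Fᵀ + Q = [1554/179 630/179; 630/179 1968/179]
step 1: y = z − H·x̄ = [-2263/179]
step 1: S = H·P̄·Hᵀ + R = [19665/179]
step 1: K = P̄·Hᵀ·S⁻¹ = [1456/6555; 1732/6555]
step 1: x' = x̄ + K·y = [7483/6555, -9629/6555]
step 1: P' = (I − K·H)·P̄ = [7126/2185 -6398/2185; -6398/2185 7264/2185]

step 0: x' = [583/179, -707/179], P' = [891/179 -888/179; -888/179 1017/179]
step 1: x' = [7483/6555, -9629/6555], P' = [7126/2185 -6398/2185; -6398/2185 7264/2185]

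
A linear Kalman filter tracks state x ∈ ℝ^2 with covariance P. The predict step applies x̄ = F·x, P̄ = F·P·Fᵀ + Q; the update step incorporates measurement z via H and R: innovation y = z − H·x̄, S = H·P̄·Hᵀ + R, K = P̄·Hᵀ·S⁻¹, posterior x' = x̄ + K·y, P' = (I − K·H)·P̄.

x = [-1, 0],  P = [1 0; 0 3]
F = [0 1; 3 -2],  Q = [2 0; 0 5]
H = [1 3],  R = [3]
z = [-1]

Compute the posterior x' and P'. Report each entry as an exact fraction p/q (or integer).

x' = [-52/103, -21/103]
P' = [861/206 -150/103; -150/103 86/103]

x̄ = F·x = [0, -3]
P̄ = F·P·Fᵀ + Q = [5 -6; -6 26]
y = z − H·x̄ = [8]
S = H·P̄·Hᵀ + R = [206]
K = P̄·Hᵀ·S⁻¹ = [-13/206; 36/103]
x' = x̄ + K·y = [-52/103, -21/103]
P' = (I − K·H)·P̄ = [861/206 -150/103; -150/103 86/103]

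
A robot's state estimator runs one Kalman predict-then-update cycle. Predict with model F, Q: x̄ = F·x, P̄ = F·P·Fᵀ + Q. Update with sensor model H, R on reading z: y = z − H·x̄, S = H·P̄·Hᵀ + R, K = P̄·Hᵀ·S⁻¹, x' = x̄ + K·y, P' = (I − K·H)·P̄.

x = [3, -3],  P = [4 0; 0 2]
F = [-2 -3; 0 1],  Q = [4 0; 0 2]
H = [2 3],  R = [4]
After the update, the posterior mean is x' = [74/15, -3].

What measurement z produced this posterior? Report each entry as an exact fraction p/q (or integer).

x̄ = F·x = [3, -3]
P̄ = F·P·Fᵀ + Q = [38 -6; -6 4]
S = H·P̄·Hᵀ + R = [120]
K = P̄·Hᵀ·S⁻¹ = [29/60; 0]
x' − x̄ = [29/15, 0] = K·y
y = (KᵀK)⁻¹·Kᵀ·(x' − x̄) = [4]
z = y + H·x̄ = [4] + [-3] = [1]

z = [1]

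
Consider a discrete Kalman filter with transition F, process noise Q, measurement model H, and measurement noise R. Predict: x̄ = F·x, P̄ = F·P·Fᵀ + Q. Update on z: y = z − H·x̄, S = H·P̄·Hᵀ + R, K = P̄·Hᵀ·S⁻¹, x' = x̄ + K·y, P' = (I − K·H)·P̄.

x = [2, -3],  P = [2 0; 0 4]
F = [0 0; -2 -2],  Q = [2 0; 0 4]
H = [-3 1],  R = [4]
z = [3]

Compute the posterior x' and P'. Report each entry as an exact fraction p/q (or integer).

x' = [-3/25, 64/25]
P' = [32/25 84/25; 84/25 308/25]

x̄ = F·x = [0, 2]
P̄ = F·P·Fᵀ + Q = [2 0; 0 28]
y = z − H·x̄ = [1]
S = H·P̄·Hᵀ + R = [50]
K = P̄·Hᵀ·S⁻¹ = [-3/25; 14/25]
x' = x̄ + K·y = [-3/25, 64/25]
P' = (I − K·H)·P̄ = [32/25 84/25; 84/25 308/25]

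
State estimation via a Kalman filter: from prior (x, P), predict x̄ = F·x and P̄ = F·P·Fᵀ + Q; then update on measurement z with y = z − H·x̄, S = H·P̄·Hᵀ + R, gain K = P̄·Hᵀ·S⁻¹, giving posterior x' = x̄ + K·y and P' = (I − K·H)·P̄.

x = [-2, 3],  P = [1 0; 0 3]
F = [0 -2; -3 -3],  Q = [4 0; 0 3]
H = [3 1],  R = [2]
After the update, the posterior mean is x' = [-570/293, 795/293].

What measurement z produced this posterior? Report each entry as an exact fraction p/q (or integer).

z = [-3]

x̄ = F·x = [-6, -3]
P̄ = F·P·Fᵀ + Q = [16 18; 18 39]
S = H·P̄·Hᵀ + R = [293]
K = P̄·Hᵀ·S⁻¹ = [66/293; 93/293]
x' − x̄ = [1188/293, 1674/293] = K·y
y = (KᵀK)⁻¹·Kᵀ·(x' − x̄) = [18]
z = y + H·x̄ = [18] + [-21] = [-3]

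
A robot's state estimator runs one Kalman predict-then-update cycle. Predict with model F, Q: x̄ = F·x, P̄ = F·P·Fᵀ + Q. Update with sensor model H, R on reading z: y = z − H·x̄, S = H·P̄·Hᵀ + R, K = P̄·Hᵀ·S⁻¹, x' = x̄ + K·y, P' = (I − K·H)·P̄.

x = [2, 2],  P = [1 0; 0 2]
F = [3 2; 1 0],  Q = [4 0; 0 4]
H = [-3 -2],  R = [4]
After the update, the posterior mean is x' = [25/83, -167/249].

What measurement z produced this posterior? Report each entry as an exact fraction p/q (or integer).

z = [1]

x̄ = F·x = [10, 2]
P̄ = F·P·Fᵀ + Q = [21 3; 3 5]
S = H·P̄·Hᵀ + R = [249]
K = P̄·Hᵀ·S⁻¹ = [-23/83; -19/249]
x' − x̄ = [-805/83, -665/249] = K·y
y = (KᵀK)⁻¹·Kᵀ·(x' − x̄) = [35]
z = y + H·x̄ = [35] + [-34] = [1]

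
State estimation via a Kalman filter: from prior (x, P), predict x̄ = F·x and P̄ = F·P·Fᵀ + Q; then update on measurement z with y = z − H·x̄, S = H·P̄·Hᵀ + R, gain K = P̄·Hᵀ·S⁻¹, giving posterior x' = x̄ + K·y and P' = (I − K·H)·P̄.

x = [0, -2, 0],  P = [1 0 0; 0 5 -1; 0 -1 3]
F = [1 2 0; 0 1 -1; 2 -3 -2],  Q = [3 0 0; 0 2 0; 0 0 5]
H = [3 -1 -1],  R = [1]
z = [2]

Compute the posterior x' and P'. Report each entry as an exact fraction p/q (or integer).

x' = [172/335, -58/335, -78/335]
P' = [984/335 1164/335 1704/335; 1164/335 2864/335 594/335; 1704/335 594/335 4634/335]

x̄ = F·x = [-4, -2, 6]
P̄ = F·P·Fᵀ + Q = [24 12 -24; 12 12 -10; -24 -10 54]
y = z − H·x̄ = [18]
S = H·P̄·Hᵀ + R = [335]
K = P̄·Hᵀ·S⁻¹ = [84/335; 34/335; -116/335]
x' = x̄ + K·y = [172/335, -58/335, -78/335]
P' = (I − K·H)·P̄ = [984/335 1164/335 1704/335; 1164/335 2864/335 594/335; 1704/335 594/335 4634/335]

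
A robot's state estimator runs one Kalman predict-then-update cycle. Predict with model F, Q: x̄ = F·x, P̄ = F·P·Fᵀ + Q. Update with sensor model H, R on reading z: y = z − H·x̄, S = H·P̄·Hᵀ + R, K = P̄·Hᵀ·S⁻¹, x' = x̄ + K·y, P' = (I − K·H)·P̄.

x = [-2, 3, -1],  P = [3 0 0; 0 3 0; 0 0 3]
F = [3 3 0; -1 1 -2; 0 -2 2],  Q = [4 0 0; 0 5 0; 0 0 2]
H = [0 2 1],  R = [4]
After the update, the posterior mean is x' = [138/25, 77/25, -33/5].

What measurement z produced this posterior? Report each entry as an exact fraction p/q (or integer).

z = [-1]

x̄ = F·x = [3, 7, -8]
P̄ = F·P·Fᵀ + Q = [58 0 -18; 0 23 -18; -18 -18 26]
S = H·P̄·Hᵀ + R = [50]
K = P̄·Hᵀ·S⁻¹ = [-9/25; 14/25; -1/5]
x' − x̄ = [63/25, -98/25, 7/5] = K·y
y = (KᵀK)⁻¹·Kᵀ·(x' − x̄) = [-7]
z = y + H·x̄ = [-7] + [6] = [-1]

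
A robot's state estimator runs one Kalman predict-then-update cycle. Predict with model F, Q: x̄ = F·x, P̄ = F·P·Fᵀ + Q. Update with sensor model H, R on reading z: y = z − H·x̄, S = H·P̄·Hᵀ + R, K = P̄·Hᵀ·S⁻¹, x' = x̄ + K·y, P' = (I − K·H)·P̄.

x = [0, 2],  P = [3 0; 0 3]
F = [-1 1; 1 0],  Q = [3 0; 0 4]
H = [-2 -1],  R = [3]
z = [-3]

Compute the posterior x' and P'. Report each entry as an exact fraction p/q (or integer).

x̄ = F·x = [2, 0]
P̄ = F·P·Fᵀ + Q = [9 -3; -3 7]
y = z − H·x̄ = [1]
S = H·P̄·Hᵀ + R = [34]
K = P̄·Hᵀ·S⁻¹ = [-15/34; -1/34]
x' = x̄ + K·y = [53/34, -1/34]
P' = (I − K·H)·P̄ = [81/34 -117/34; -117/34 237/34]

x' = [53/34, -1/34]
P' = [81/34 -117/34; -117/34 237/34]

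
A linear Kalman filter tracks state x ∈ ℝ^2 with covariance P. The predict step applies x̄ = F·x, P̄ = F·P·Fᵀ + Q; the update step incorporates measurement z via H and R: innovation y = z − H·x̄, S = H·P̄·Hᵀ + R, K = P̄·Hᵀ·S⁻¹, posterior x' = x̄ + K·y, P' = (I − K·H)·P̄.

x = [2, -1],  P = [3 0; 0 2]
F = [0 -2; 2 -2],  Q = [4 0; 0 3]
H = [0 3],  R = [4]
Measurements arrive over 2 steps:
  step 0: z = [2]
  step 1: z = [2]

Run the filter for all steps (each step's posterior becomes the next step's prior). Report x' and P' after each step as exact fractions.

step 0: x̄ = F·x = [2, 6]
step 0: P̄ = F·P·Fᵀ + Q = [12 8; 8 23]
step 0: y = z − H·x̄ = [-16]
step 0: S = H·P̄·Hᵀ + R = [211]
step 0: K = P̄·Hᵀ·S⁻¹ = [24/211; 69/211]
step 0: x' = x̄ + K·y = [38/211, 162/211]
step 0: P' = (I − K·H)·P̄ = [1956/211 32/211; 32/211 92/211]
step 1: x̄ = F·x = [-324/211, -248/211]
step 1: P̄ = F·P·Fᵀ + Q = [1212/211 240/211; 240/211 8569/211]
step 1: y = z − H·x̄ = [1166/211]
step 1: S = H·P̄·Hᵀ + R = [77965/211]
step 1: K = P̄·Hᵀ·S⁻¹ = [144/15593; 25707/77965]
step 1: x' = x̄ + K·y = [-23148/15593, 50422/77965]
step 1: P' = (I − K·H)·P̄ = [89076/15593 192/15593; 192/15593 34276/77965]

step 0: x' = [38/211, 162/211], P' = [1956/211 32/211; 32/211 92/211]
step 1: x' = [-23148/15593, 50422/77965], P' = [89076/15593 192/15593; 192/15593 34276/77965]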